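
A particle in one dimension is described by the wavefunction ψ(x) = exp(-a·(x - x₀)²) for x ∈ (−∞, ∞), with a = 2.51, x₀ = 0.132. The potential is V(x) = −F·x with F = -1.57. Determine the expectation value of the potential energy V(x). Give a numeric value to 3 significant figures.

0.207

⟨V⟩ = ∫ V(x)·|ψ|² dx / ∫|ψ|² dx.
Gaussian moments (u = x − x₀): ∫u^(2j)·e^(−2au²) du = (2j−1)!!/(4a)^j · √(π/(2a)), odd powers integrate to 0; here √(π/(2a)) = 0.79108.
State is unnormalized: ∫|ψ|² dx = 0.79108, and ∫ψ*·V(x)·ψ dx = 0.16394, so ⟨V⟩ = 0.16394 / 0.79108.
⟨V⟩ = 0.20724.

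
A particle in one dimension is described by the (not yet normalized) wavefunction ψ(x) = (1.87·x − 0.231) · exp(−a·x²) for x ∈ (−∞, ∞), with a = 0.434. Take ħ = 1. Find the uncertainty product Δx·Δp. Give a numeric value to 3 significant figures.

Δx = √(⟨x²⟩−⟨x⟩²), Δp = √(⟨p²⟩−⟨p⟩²).
Expand each integrand as polynomial × e^(−2ax²) and use ∫x^(2j)·e^(−2ax²) dx = (2j−1)!!/(4a)^j · √(π/(2a)), odd powers → 0; here √(π/(2a)) = 1.9025. Differentiate with the product rule, d/dx e^(−ax²) = −2ax·e^(−ax²).
Normalization: ∫|ψ|² dx = 3.9337.
⟨x⟩ = -0.24068, ⟨x²⟩ = 1.6984 ⇒ Δx = 1.2808.
⟨p⟩ = 0.0000, ⟨p²⟩ = 1.2796 ⇒ Δp = 1.1312.
Δx·Δp = 1.4488.

1.45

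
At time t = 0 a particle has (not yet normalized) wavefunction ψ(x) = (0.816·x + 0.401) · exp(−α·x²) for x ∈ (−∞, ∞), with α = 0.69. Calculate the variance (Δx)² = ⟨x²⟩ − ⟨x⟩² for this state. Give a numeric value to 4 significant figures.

Compute ⟨x⟩ and ⟨x²⟩ separately, then (Δx)² = ⟨x²⟩ − ⟨x⟩².
Expand each integrand as polynomial × e^(−2αx²) and use ∫x^(2j)·e^(−2αx²) dx = (2j−1)!!/(4α)^j · √(π/(2α)), odd powers → 0; here √(π/(2α)) = 1.5088.
Normalization: ∫|ψ|² dx = 0.60662.
⟨x⟩ = 0.58976 and ⟨x²⟩ = 0.79714.
(Δx)² = 0.79714 − (0.58976)² = 0.44933.

0.4493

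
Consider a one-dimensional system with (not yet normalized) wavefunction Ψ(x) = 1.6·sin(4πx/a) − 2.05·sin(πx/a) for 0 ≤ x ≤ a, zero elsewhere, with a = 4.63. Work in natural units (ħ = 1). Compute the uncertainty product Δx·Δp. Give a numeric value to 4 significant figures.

1.824

Δx = √(⟨x²⟩−⟨x⟩²), Δp = √(⟨p²⟩−⟨p⟩²).
On 0 ≤ x ≤ a (j ≠ l): ∫sin²(jπx/a) dx = a/2, ∫sin(jπx/a)·sin(lπx/a) dx = 0; diagonal moments ∫x·sin²(jπx/a) dx = a²/4, ∫x²·sin²(jπx/a) dx = a³·(1/6 − 1/(4j²π²)); cross terms ∫x·sin(jπx/a)·sin(lπx/a) dx = 0 for j + l even and −4jla²/(π²(j² − l²)²) for j + l odd, ∫x²·sin(jπx/a)·sin(lπx/a) dx = (−1)^(j+l)·4jla³/(π²(j² − l²)²); higher powers the same way via product-to-sum and parts. d²/dx² sin(jπx/a) = −(jπ/a)²·sin(jπx/a); on 0 ≤ x ≤ a, ∫sin²(jπx/a) dx = a/2 and ∫sin(jπx/a)·sin(lπx/a) dx = 0 for j ≠ l, so only diagonal terms survive in ∫|Ψ|² and ∫Ψ·Ψ″; ∫Ψ·Ψ′ dx = [Ψ²/2] between the walls = 0.
Normalization: ∫|Ψ|² dx = 15.655.
⟨x⟩ = 2.3797, ⟨x²⟩ = 6.7447 ⇒ Δx = 1.0400.
⟨p⟩ = 0.0000, ⟨p²⟩ = 3.0747 ⇒ Δp = 1.7535.
Δx·Δp = 1.8237.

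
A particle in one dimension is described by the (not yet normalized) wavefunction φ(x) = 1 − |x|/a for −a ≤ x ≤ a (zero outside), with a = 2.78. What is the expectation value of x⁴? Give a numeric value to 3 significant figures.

1.71

⟨x⁴⟩ = ∫ x⁴·|φ|² dx / ∫|φ|² dx (integrals over the domain).
φ is even, so ∫ over [−a, a] = 2∫₀ᵃ with φ = 1 − x/a there: ∫₀ᵃ (1 − x/a)² dx = a/3, ∫₀ᵃ x²(1 − x/a)² dx = a³/30, ∫₀ᵃ x⁴(1 − x/a)² dx = a⁵/105.
State is unnormalized: ∫|φ|² dx = 1.8533, and ∫φ*·x⁴·φ dx = 3.1627, so ⟨x⁴⟩ = 3.1627 / 1.8533.
⟨x⁴⟩ = 1.7065.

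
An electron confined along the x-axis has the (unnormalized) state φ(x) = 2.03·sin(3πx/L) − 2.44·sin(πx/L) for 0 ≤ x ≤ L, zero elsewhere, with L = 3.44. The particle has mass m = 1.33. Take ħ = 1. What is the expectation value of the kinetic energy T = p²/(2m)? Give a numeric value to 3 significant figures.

1.34

T = −(ħ²/2m) d²/dx², so ⟨T⟩ = −(ħ²/2m) ∫ φ*·φ'' dx / ∫|φ|² dx; with m = 1.33.
d²/dx² sin(jπx/L) = −(jπ/L)²·sin(jπx/L); on 0 ≤ x ≤ L, ∫sin²(jπx/L) dx = L/2 and ∫sin(jπx/L)·sin(lπx/L) dx = 0 for j ≠ l, so only diagonal terms survive in ∫|φ|² and ∫φ·φ″; ∫φ·φ′ dx = [φ²/2] between the walls = 0.
State is unnormalized: ∫|φ|² dx = 17.328, and ∫φ*·(−ħ²/2m · φ'') dx = 23.212, so ⟨T⟩ = 23.212 / 17.328.
⟨T⟩ = 1.3396.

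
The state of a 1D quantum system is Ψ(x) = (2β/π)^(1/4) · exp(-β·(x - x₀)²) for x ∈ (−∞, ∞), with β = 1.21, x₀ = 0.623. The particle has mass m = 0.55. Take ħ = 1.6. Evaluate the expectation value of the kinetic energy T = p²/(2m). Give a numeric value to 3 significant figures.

T = −(ħ²/2m) d²/dx², so ⟨T⟩ = −(ħ²/2m) ∫ Ψ*·Ψ'' dx; with m = 0.55.
Gaussian moments (u = x − x₀): ∫u^(2j)·e^(−2βu²) du = (2j−1)!!/(4β)^j · √(π/(2β)), odd powers integrate to 0; here √(π/(2β)) = 1.1394. Derivatives: d/dx e^(−βu²) = −2βu·e^(−βu²), d²/dx² e^(−βu²) = (4β²u² − 2β)·e^(−βu²).
⟨T⟩ = 2.8160.

2.82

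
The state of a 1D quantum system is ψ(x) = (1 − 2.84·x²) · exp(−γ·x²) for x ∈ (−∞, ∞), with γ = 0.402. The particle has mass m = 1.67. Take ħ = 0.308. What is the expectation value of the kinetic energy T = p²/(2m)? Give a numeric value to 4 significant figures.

0.04411

T = −(ħ²/2m) d²/dx², so ⟨T⟩ = −(ħ²/2m) ∫ ψ*·ψ'' dx / ∫|ψ|² dx; with m = 1.67.
Expand each integrand as polynomial × e^(−2γx²) and use ∫x^(2j)·e^(−2γx²) dx = (2j−1)!!/(4γ)^j · √(π/(2γ)), odd powers → 0; here √(π/(2γ)) = 1.9767. Differentiate with the product rule, d/dx e^(−γx²) = −2γx·e^(−γx²).
State is unnormalized: ∫|ψ|² dx = 13.493, and ∫ψ*·(−ħ²/2m · ψ'') dx = 0.59512, so ⟨T⟩ = 0.59512 / 13.493.
⟨T⟩ = 0.044107.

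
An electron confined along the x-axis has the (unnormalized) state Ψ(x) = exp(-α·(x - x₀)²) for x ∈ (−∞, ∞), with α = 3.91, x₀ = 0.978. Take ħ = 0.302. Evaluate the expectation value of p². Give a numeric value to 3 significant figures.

p² Ψ = −ħ² d²Ψ/dx²; ⟨p²⟩ = −ħ² ∫ Ψ*·Ψ'' dx / ∫|Ψ|² dx.
Gaussian moments (u = x − x₀): ∫u^(2j)·e^(−2αu²) du = (2j−1)!!/(4α)^j · √(π/(2α)), odd powers integrate to 0; here √(π/(2α)) = 0.63383. Derivatives: d/dx e^(−αu²) = −2αu·e^(−αu²), d²/dx² e^(−αu²) = (4α²u² − 2α)·e^(−αu²).
State is unnormalized: ∫|Ψ|² dx = 0.63383, and ∫Ψ*·(−ħ² Ψ'') dx = 0.22603, so ⟨p²⟩ = 0.22603 / 0.63383.
⟨p²⟩ = 0.35661.

0.357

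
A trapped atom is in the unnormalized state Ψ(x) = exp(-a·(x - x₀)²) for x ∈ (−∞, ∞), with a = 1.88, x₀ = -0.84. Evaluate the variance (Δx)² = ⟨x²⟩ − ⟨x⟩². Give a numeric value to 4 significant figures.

0.1330

Compute ⟨x⟩ and ⟨x²⟩ separately, then (Δx)² = ⟨x²⟩ − ⟨x⟩².
Gaussian moments (u = x − x₀): ∫u^(2j)·e^(−2au²) du = (2j−1)!!/(4a)^j · √(π/(2a)), odd powers integrate to 0; here √(π/(2a)) = 0.91407.
Normalization: ∫|Ψ|² dx = 0.91407.
⟨x⟩ = -0.84000 and ⟨x²⟩ = 0.83858.
(Δx)² = 0.83858 − (-0.84000)² = 0.13298.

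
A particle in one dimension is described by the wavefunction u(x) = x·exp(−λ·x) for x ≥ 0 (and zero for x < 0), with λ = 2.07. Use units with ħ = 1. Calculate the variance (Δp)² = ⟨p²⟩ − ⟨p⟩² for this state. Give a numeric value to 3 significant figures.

Compute ⟨p⟩ and ⟨p²⟩ separately; (Δp)² = ⟨p²⟩ − ⟨p⟩².
Differentiate x·exp(−λ·x) with the product rule; every integrand then reduces to terms xʲ·e^(−2λx) on [0, ∞), with ∫₀^∞ xʲ·e^(−2λx) dx = j!/(2λ)^(j+1).
Normalization: ∫|u|² dx = 0.028186.
⟨p⟩ = 0.0000 and ⟨p²⟩ = 4.2849.
(Δp)² = 4.2849 − (0.0000)² = 4.2849.

4.28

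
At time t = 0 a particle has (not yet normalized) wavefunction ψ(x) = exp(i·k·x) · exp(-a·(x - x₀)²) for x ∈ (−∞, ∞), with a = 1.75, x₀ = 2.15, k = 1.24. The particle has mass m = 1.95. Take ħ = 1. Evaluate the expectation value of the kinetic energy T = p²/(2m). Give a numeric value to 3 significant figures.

T = −(ħ²/2m) d²/dx², so ⟨T⟩ = −(ħ²/2m) ∫ ψ*·ψ'' dx / ∫|ψ|² dx; with m = 1.95.
Gaussian moments (u = x − x₀): ∫u^(2j)·e^(−2au²) du = (2j−1)!!/(4a)^j · √(π/(2a)), odd powers integrate to 0; here √(π/(2a)) = 0.94742. Derivatives: ψ′ = (ik − 2au)·ψ, ψ″ = ((ik − 2au)² − 2a)·ψ; the odd-in-u pieces drop out.
State is unnormalized: ∫|ψ|² dx = 0.94742, and ∫ψ*·(−ħ²/2m · ψ'') dx = 0.79865, so ⟨T⟩ = 0.79865 / 0.94742.
⟨T⟩ = 0.84297.

0.843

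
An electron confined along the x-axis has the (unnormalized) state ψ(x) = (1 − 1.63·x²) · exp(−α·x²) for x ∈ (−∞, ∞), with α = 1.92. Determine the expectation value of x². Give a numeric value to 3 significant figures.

⟨x²⟩ = ∫ x²·|ψ|² dx / ∫|ψ|² dx (integrals over the domain).
Expand each integrand as polynomial × e^(−2αx²) and use ∫x^(2j)·e^(−2αx²) dx = (2j−1)!!/(4α)^j · √(π/(2α)), odd powers → 0; here √(π/(2α)) = 0.90450.
State is unnormalized: ∫|ψ|² dx = 0.64279, and ∫ψ*·x²·ψ dx = 0.047374, so ⟨x²⟩ = 0.047374 / 0.64279.
⟨x²⟩ = 0.073701.

0.0737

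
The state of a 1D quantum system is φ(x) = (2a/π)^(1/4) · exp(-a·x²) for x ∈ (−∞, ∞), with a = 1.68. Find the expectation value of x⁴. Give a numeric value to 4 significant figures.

⟨x⁴⟩ = ∫ x⁴·|φ|² dx (integrals over the domain).
Gaussian moments: ∫x^(2j)·e^(−2ax²) dx = (2j−1)!!/(4a)^j · √(π/(2a)), odd powers integrate to 0; here √(π/(2a)) = 0.96695.
⟨x⁴⟩ = 0.066433.

0.06643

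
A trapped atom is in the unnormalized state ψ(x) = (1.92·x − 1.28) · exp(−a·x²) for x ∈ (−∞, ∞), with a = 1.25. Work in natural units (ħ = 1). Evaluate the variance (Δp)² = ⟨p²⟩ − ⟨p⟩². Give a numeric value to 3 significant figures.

2.03

Compute ⟨p⟩ and ⟨p²⟩ separately; (Δp)² = ⟨p²⟩ − ⟨p⟩².
Expand each integrand as polynomial × e^(−2ax²) and use ∫x^(2j)·e^(−2ax²) dx = (2j−1)!!/(4a)^j · √(π/(2a)), odd powers → 0; here √(π/(2a)) = 1.1210. Differentiate with the product rule, d/dx e^(−ax²) = −2ax·e^(−ax²).
Normalization: ∫|ψ|² dx = 2.6631.
⟨p⟩ = 0.0000 and ⟨p²⟩ = 2.0259.
(Δp)² = 2.0259 − (0.0000)² = 2.0259.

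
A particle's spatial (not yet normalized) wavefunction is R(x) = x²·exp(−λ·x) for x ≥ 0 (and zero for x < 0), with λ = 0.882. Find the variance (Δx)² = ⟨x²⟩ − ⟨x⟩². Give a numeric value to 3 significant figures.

1.61

Compute ⟨x⟩ and ⟨x²⟩ separately, then (Δx)² = ⟨x²⟩ − ⟨x⟩².
Every integrand reduces to terms xʲ·e^(−2λx) on [0, ∞); use ∫₀^∞ xʲ·e^(−2λx) dx = j!/(2λ)^(j+1).
Normalization: ∫|R|² dx = 1.4051.
⟨x⟩ = 2.8345 and ⟨x²⟩ = 9.6410.
(Δx)² = 9.6410 − (2.8345)² = 1.6068.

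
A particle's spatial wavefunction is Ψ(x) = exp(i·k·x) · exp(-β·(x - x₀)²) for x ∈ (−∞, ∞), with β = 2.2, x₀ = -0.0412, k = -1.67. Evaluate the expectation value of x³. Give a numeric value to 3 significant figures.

-0.0141

⟨x³⟩ = ∫ x³·|Ψ|² dx / ∫|Ψ|² dx (integrals over the domain).
Gaussian moments (u = x − x₀): ∫u^(2j)·e^(−2βu²) du = (2j−1)!!/(4β)^j · √(π/(2β)), odd powers integrate to 0; here √(π/(2β)) = 0.84498.
State is unnormalized: ∫|Ψ|² dx = 0.84498, and ∫Ψ*·x³·Ψ dx = -0.011927, so ⟨x³⟩ = -0.011927 / 0.84498.
⟨x³⟩ = -0.014115.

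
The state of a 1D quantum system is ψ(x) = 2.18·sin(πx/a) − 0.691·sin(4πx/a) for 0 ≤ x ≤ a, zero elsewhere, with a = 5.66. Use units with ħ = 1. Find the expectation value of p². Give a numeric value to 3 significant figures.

p² ψ = −ħ² d²ψ/dx²; ⟨p²⟩ = −ħ² ∫ ψ*·ψ'' dx / ∫|ψ|² dx.
d²/dx² sin(jπx/a) = −(jπ/a)²·sin(jπx/a); on 0 ≤ x ≤ a, ∫sin²(jπx/a) dx = a/2 and ∫sin(jπx/a)·sin(lπx/a) dx = 0 for j ≠ l, so only diagonal terms survive in ∫|ψ|² and ∫ψ·ψ″; ∫ψ·ψ′ dx = [ψ²/2] between the walls = 0.
State is unnormalized: ∫|ψ|² dx = 14.801, and ∫ψ*·(−ħ² ψ'') dx = 10.804, so ⟨p²⟩ = 10.804 / 14.801.
⟨p²⟩ = 0.72999.

0.730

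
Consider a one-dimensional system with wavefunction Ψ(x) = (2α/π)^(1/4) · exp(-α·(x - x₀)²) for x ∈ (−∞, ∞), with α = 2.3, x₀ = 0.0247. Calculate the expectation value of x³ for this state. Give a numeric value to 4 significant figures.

⟨x³⟩ = ∫ x³·|Ψ|² dx (integrals over the domain).
Gaussian moments (u = x − x₀): ∫u^(2j)·e^(−2αu²) du = (2j−1)!!/(4α)^j · √(π/(2α)), odd powers integrate to 0; here √(π/(2α)) = 0.82641.
⟨x³⟩ = 0.0080694.

0.008069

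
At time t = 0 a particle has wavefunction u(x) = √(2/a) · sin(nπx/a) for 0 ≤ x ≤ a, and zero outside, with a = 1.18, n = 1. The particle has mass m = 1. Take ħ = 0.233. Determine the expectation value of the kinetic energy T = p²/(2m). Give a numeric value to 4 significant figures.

0.1924

T = −(ħ²/2m) d²/dx², so ⟨T⟩ = −(ħ²/2m) ∫ u*·u'' dx; with m = 1.
d/dx sin(nπx/a) = (nπ/a)·cos(nπx/a) and d²/dx² sin(nπx/a) = −(nπ/a)²·sin(nπx/a); on 0 ≤ x ≤ a, ∫sin²(nπx/a) dx = a/2 and ∫sin(nπx/a)·cos(nπx/a) dx = 0.
⟨T⟩ = 0.19241.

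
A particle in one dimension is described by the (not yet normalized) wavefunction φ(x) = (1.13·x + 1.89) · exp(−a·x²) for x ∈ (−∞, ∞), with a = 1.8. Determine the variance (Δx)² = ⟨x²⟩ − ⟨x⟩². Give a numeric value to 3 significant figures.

Compute ⟨x⟩ and ⟨x²⟩ separately, then (Δx)² = ⟨x²⟩ − ⟨x⟩².
Expand each integrand as polynomial × e^(−2ax²) and use ∫x^(2j)·e^(−2ax²) dx = (2j−1)!!/(4a)^j · √(π/(2a)), odd powers → 0; here √(π/(2a)) = 0.93417.
Normalization: ∫|φ|² dx = 3.5026.
⟨x⟩ = 0.15822 and ⟨x²⟩ = 0.15203.
(Δx)² = 0.15203 − (0.15822)² = 0.12699.

0.127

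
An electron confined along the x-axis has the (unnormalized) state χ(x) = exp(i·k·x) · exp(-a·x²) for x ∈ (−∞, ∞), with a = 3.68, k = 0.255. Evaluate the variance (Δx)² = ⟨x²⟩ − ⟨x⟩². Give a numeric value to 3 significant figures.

0.0679

Compute ⟨x⟩ and ⟨x²⟩ separately, then (Δx)² = ⟨x²⟩ − ⟨x⟩².
Gaussian moments: ∫x^(2j)·e^(−2ax²) dx = (2j−1)!!/(4a)^j · √(π/(2a)), odd powers integrate to 0; here √(π/(2a)) = 0.65334.
Normalization: ∫|χ|² dx = 0.65334.
⟨x⟩ = 0.0000 and ⟨x²⟩ = 0.067935.
(Δx)² = 0.067935 − (0.0000)² = 0.067935.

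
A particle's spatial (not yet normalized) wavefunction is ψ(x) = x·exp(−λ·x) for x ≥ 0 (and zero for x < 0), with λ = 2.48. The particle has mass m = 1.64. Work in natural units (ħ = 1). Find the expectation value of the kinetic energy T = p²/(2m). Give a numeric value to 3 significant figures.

1.88

T = −(ħ²/2m) d²/dx², so ⟨T⟩ = −(ħ²/2m) ∫ ψ*·ψ'' dx / ∫|ψ|² dx; with m = 1.64.
Differentiate x·exp(−λ·x) with the product rule; every integrand then reduces to terms xʲ·e^(−2λx) on [0, ∞), with ∫₀^∞ xʲ·e^(−2λx) dx = j!/(2λ)^(j+1).
State is unnormalized: ∫|ψ|² dx = 0.016390, and ∫ψ*·(−ħ²/2m · ψ'') dx = 0.030734, so ⟨T⟩ = 0.030734 / 0.016390.
⟨T⟩ = 1.8751.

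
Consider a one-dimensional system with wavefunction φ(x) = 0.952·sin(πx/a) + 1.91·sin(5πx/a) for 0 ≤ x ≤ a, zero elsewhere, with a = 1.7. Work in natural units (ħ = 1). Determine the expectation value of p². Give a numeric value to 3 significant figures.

p² φ = −ħ² d²φ/dx²; ⟨p²⟩ = −ħ² ∫ φ*·φ'' dx / ∫|φ|² dx.
d²/dx² sin(jπx/a) = −(jπ/a)²·sin(jπx/a); on 0 ≤ x ≤ a, ∫sin²(jπx/a) dx = a/2 and ∫sin(jπx/a)·sin(lπx/a) dx = 0 for j ≠ l, so only diagonal terms survive in ∫|φ|² and ∫φ·φ″; ∫φ·φ′ dx = [φ²/2] between the walls = 0.
State is unnormalized: ∫|φ|² dx = 3.8712, and ∫φ*·(−ħ² φ'') dx = 267.38, so ⟨p²⟩ = 267.38 / 3.8712.
⟨p²⟩ = 69.067.

69.1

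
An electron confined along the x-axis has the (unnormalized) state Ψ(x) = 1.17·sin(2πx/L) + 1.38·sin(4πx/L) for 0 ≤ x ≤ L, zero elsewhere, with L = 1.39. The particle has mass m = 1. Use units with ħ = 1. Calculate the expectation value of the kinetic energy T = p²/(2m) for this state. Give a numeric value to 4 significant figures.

28.05

T = −(ħ²/2m) d²/dx², so ⟨T⟩ = −(ħ²/2m) ∫ Ψ*·Ψ'' dx / ∫|Ψ|² dx; with m = 1.
d²/dx² sin(jπx/L) = −(jπ/L)²·sin(jπx/L); on 0 ≤ x ≤ L, ∫sin²(jπx/L) dx = L/2 and ∫sin(jπx/L)·sin(lπx/L) dx = 0 for j ≠ l, so only diagonal terms survive in ∫|Ψ|² and ∫Ψ·Ψ″; ∫Ψ·Ψ′ dx = [Ψ²/2] between the walls = 0.
State is unnormalized: ∫|Ψ|² dx = 2.2749, and ∫Ψ*·(−ħ²/2m · Ψ'') dx = 63.808, so ⟨T⟩ = 63.808 / 2.2749.
⟨T⟩ = 28.048.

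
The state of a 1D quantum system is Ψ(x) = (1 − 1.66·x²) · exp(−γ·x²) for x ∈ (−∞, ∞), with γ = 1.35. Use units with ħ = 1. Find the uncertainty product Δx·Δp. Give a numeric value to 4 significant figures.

Δx = √(⟨x²⟩−⟨x⟩²), Δp = √(⟨p²⟩−⟨p⟩²).
Expand each integrand as polynomial × e^(−2γx²) and use ∫x^(2j)·e^(−2γx²) dx = (2j−1)!!/(4γ)^j · √(π/(2γ)), odd powers → 0; here √(π/(2γ)) = 1.0787. Differentiate with the product rule, d/dx e^(−γx²) = −2γx·e^(−γx²).
Normalization: ∫|Ψ|² dx = 0.72130.
⟨x⟩ = 0.0000, ⟨x²⟩ = 0.15870 ⇒ Δx = 0.39837.
⟨p⟩ = 0.0000, ⟨p²⟩ = 4.5956 ⇒ Δp = 2.1437.
Δx·Δp = 0.85400.

0.8540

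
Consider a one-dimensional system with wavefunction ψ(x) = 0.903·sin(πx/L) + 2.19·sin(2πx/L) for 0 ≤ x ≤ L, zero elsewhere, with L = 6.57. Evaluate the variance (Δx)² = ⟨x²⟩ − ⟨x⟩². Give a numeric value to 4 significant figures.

Compute ⟨x⟩ and ⟨x²⟩ separately, then (Δx)² = ⟨x²⟩ − ⟨x⟩².
On 0 ≤ x ≤ L (j ≠ l): ∫sin²(jπx/L) dx = L/2, ∫sin(jπx/L)·sin(lπx/L) dx = 0; diagonal moments ∫x·sin²(jπx/L) dx = L²/4, ∫x²·sin²(jπx/L) dx = L³·(1/6 − 1/(4j²π²)); cross terms ∫x·sin(jπx/L)·sin(lπx/L) dx = 0 for j + l even and −4jlL²/(π²(j² − l²)²) for j + l odd, ∫x²·sin(jπx/L)·sin(lπx/L) dx = (−1)^(j+l)·4jlL³/(π²(j² − l²)²); higher powers the same way via product-to-sum and parts.
Normalization: ∫|ψ|² dx = 18.434.
⟨x⟩ = 2.4509 and ⟨x²⟩ = 8.1232.
(Δx)² = 8.1232 − (2.4509)² = 2.1163.

2.116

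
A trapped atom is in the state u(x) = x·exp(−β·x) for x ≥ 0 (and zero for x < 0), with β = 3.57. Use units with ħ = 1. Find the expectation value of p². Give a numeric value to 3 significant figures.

12.7

p² u = −ħ² d²u/dx²; ⟨p²⟩ = −ħ² ∫ u*·u'' dx / ∫|u|² dx.
Differentiate x·exp(−β·x) with the product rule; every integrand then reduces to terms xʲ·e^(−2βx) on [0, ∞), with ∫₀^∞ xʲ·e^(−2βx) dx = j!/(2β)^(j+1).
State is unnormalized: ∫|u|² dx = 0.0054946, and ∫u*·(−ħ² u'') dx = 0.070028, so ⟨p²⟩ = 0.070028 / 0.0054946.
⟨p²⟩ = 12.745.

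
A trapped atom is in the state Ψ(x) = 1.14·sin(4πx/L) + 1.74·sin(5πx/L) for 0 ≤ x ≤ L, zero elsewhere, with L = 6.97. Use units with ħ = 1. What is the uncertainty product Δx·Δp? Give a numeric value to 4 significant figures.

Δx = √(⟨x²⟩−⟨x⟩²), Δp = √(⟨p²⟩−⟨p⟩²).
On 0 ≤ x ≤ L (j ≠ l): ∫sin²(jπx/L) dx = L/2, ∫sin(jπx/L)·sin(lπx/L) dx = 0; diagonal moments ∫x·sin²(jπx/L) dx = L²/4, ∫x²·sin²(jπx/L) dx = L³·(1/6 − 1/(4j²π²)); cross terms ∫x·sin(jπx/L)·sin(lπx/L) dx = 0 for j + l even and −4jlL²/(π²(j² − l²)²) for j + l odd, ∫x²·sin(jπx/L)·sin(lπx/L) dx = (−1)^(j+l)·4jlL³/(π²(j² − l²)²); higher powers the same way via product-to-sum and parts. d²/dx² sin(jπx/L) = −(jπ/L)²·sin(jπx/L); on 0 ≤ x ≤ L, ∫sin²(jπx/L) dx = L/2 and ∫sin(jπx/L)·sin(lπx/L) dx = 0 for j ≠ l, so only diagonal terms survive in ∫|Ψ|² and ∫Ψ·Ψ″; ∫Ψ·Ψ′ dx = [Ψ²/2] between the walls = 0.
Normalization: ∫|Ψ|² dx = 15.080.
⟨x⟩ = 2.2061, ⟨x²⟩ = 7.1644 ⇒ Δx = 1.5158.
⟨p⟩ = 0.0000, ⟨p²⟩ = 4.5298 ⇒ Δp = 2.1283.
Δx·Δp = 3.2262.

3.226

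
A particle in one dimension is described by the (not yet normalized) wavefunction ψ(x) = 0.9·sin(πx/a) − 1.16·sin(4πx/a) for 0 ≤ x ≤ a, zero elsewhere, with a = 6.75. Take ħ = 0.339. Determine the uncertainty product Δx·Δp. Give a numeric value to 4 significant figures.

Δx = √(⟨x²⟩−⟨x⟩²), Δp = √(⟨p²⟩−⟨p⟩²).
On 0 ≤ x ≤ a (j ≠ l): ∫sin²(jπx/a) dx = a/2, ∫sin(jπx/a)·sin(lπx/a) dx = 0; diagonal moments ∫x·sin²(jπx/a) dx = a²/4, ∫x²·sin²(jπx/a) dx = a³·(1/6 − 1/(4j²π²)); cross terms ∫x·sin(jπx/a)·sin(lπx/a) dx = 0 for j + l even and −4jla²/(π²(j² − l²)²) for j + l odd, ∫x²·sin(jπx/a)·sin(lπx/a) dx = (−1)^(j+l)·4jla³/(π²(j² − l²)²); higher powers the same way via product-to-sum and parts. d²/dx² sin(jπx/a) = −(jπ/a)²·sin(jπx/a); on 0 ≤ x ≤ a, ∫sin²(jπx/a) dx = a/2 and ∫sin(jπx/a)·sin(lπx/a) dx = 0 for j ≠ l, so only diagonal terms survive in ∫|ψ|² and ∫ψ·ψ″; ∫ψ·ψ′ dx = [ψ²/2] between the walls = 0.
Normalization: ∫|ψ|² dx = 7.2752.
⟨x⟩ = 3.4692, ⟨x²⟩ = 14.866 ⇒ Δx = 1.6824.
⟨p⟩ = 0.0000, ⟨p²⟩ = 0.25799 ⇒ Δp = 0.50792.
Δx·Δp = 0.85455.

0.8546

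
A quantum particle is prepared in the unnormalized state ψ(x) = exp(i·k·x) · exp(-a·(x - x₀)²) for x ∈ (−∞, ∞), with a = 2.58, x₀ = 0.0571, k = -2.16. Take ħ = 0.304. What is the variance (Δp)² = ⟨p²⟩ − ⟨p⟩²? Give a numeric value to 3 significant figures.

0.238

Compute ⟨p⟩ and ⟨p²⟩ separately; (Δp)² = ⟨p²⟩ − ⟨p⟩².
Gaussian moments (u = x − x₀): ∫u^(2j)·e^(−2au²) du = (2j−1)!!/(4a)^j · √(π/(2a)), odd powers integrate to 0; here √(π/(2a)) = 0.78028. Derivatives: ψ′ = (ik − 2au)·ψ, ψ″ = ((ik − 2au)² − 2a)·ψ; the odd-in-u pieces drop out.
Normalization: ∫|ψ|² dx = 0.78028.
⟨p⟩ = -0.65664 and ⟨p²⟩ = 0.66961.
(Δp)² = 0.66961 − (-0.65664)² = 0.23843.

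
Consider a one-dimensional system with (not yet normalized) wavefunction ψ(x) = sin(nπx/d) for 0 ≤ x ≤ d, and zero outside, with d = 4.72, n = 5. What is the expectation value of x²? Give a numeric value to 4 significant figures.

⟨x²⟩ = ∫ x²·|ψ|² dx / ∫|ψ|² dx (integrals over the domain).
With sin²θ = (1 − cos2θ)/2 on 0 ≤ x ≤ d: ∫sin²(nπx/d) dx = d/2, ∫x·sin²(nπx/d) dx = d²/4, ∫x²·sin²(nπx/d) dx = d³·(1/6 − 1/(4n²π²)); higher powers xᵏ the same way, integrating xᵏ·cos(2nπx/d) by parts.
State is unnormalized: ∫|ψ|² dx = 2.3600, and ∫ψ*·x²·ψ dx = 17.419, so ⟨x²⟩ = 17.419 / 2.3600.
⟨x²⟩ = 7.3810.

7.381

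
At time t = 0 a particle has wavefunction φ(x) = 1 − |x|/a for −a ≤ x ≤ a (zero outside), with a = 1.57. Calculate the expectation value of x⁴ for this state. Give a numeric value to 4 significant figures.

⟨x⁴⟩ = ∫ x⁴·|φ|² dx / ∫|φ|² dx (integrals over the domain).
φ is even, so ∫ over [−a, a] = 2∫₀ᵃ with φ = 1 − x/a there: ∫₀ᵃ (1 − x/a)² dx = a/3, ∫₀ᵃ x²(1 − x/a)² dx = a³/30, ∫₀ᵃ x⁴(1 − x/a)² dx = a⁵/105.
State is unnormalized: ∫|φ|² dx = 1.0467, and ∫φ*·x⁴·φ dx = 0.18169, so ⟨x⁴⟩ = 0.18169 / 1.0467.
⟨x⁴⟩ = 0.17359.

0.1736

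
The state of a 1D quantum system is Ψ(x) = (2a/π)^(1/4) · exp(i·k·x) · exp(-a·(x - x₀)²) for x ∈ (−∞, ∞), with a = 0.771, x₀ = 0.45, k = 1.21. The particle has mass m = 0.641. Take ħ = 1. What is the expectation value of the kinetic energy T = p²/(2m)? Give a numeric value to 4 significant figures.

1.743

T = −(ħ²/2m) d²/dx², so ⟨T⟩ = −(ħ²/2m) ∫ Ψ*·Ψ'' dx; with m = 0.641.
Gaussian moments (u = x − x₀): ∫u^(2j)·e^(−2au²) du = (2j−1)!!/(4a)^j · √(π/(2a)), odd powers integrate to 0; here √(π/(2a)) = 1.4274. Derivatives: Ψ′ = (ik − 2au)·Ψ, Ψ″ = ((ik − 2au)² − 2a)·Ψ; the odd-in-u pieces drop out.
⟨T⟩ = 1.7434.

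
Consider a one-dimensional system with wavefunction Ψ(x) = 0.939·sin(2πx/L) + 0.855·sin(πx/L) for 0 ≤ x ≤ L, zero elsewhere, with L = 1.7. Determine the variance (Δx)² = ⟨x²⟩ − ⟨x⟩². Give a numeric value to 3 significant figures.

Compute ⟨x⟩ and ⟨x²⟩ separately, then (Δx)² = ⟨x²⟩ − ⟨x⟩².
On 0 ≤ x ≤ L (j ≠ l): ∫sin²(jπx/L) dx = L/2, ∫sin(jπx/L)·sin(lπx/L) dx = 0; diagonal moments ∫x·sin²(jπx/L) dx = L²/4, ∫x²·sin²(jπx/L) dx = L³·(1/6 − 1/(4j²π²)); cross terms ∫x·sin(jπx/L)·sin(lπx/L) dx = 0 for j + l even and −4jlL²/(π²(j² − l²)²) for j + l odd, ∫x²·sin(jπx/L)·sin(lπx/L) dx = (−1)^(j+l)·4jlL³/(π²(j² − l²)²); higher powers the same way via product-to-sum and parts.
Normalization: ∫|Ψ|² dx = 1.3708.
⟨x⟩ = 0.54512 and ⟨x²⟩ = 0.35867.
(Δx)² = 0.35867 − (0.54512)² = 0.061509.

0.0615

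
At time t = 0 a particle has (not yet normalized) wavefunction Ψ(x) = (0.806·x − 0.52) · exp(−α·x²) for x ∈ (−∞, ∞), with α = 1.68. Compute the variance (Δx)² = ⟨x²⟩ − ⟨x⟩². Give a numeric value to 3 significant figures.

0.112

Compute ⟨x⟩ and ⟨x²⟩ separately, then (Δx)² = ⟨x²⟩ − ⟨x⟩².
Expand each integrand as polynomial × e^(−2αx²) and use ∫x^(2j)·e^(−2αx²) dx = (2j−1)!!/(4α)^j · √(π/(2α)), odd powers → 0; here √(π/(2α)) = 0.96695.
Normalization: ∫|Ψ|² dx = 0.35494.
⟨x⟩ = -0.33982 and ⟨x²⟩ = 0.22719.
(Δx)² = 0.22719 − (-0.33982)² = 0.11171.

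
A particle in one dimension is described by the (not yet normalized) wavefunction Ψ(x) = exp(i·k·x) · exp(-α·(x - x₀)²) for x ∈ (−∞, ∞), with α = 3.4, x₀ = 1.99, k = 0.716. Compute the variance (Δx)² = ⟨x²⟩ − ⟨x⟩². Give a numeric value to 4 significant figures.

0.07353

Compute ⟨x⟩ and ⟨x²⟩ separately, then (Δx)² = ⟨x²⟩ − ⟨x⟩².
Gaussian moments (u = x − x₀): ∫u^(2j)·e^(−2αu²) du = (2j−1)!!/(4α)^j · √(π/(2α)), odd powers integrate to 0; here √(π/(2α)) = 0.67971.
Normalization: ∫|Ψ|² dx = 0.67971.
⟨x⟩ = 1.9900 and ⟨x²⟩ = 4.0336.
(Δx)² = 4.0336 − (1.9900)² = 0.073529.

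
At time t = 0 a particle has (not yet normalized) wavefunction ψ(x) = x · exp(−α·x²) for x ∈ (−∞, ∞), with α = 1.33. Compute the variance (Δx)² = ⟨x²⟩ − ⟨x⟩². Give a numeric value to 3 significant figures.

Compute ⟨x⟩ and ⟨x²⟩ separately, then (Δx)² = ⟨x²⟩ − ⟨x⟩².
Expand each integrand as polynomial × e^(−2αx²) and use ∫x^(2j)·e^(−2αx²) dx = (2j−1)!!/(4α)^j · √(π/(2α)), odd powers → 0; here √(π/(2α)) = 1.0868.
Normalization: ∫|ψ|² dx = 0.20428.
⟨x⟩ = 0.0000 and ⟨x²⟩ = 0.56391.
(Δx)² = 0.56391 − (0.0000)² = 0.56391.

0.564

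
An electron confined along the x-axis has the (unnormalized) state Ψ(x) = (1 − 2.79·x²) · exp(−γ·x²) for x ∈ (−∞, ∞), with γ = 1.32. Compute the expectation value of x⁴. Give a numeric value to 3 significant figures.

0.756

⟨x⁴⟩ = ∫ x⁴·|Ψ|² dx / ∫|Ψ|² dx (integrals over the domain).
Expand each integrand as polynomial × e^(−2γx²) and use ∫x^(2j)·e^(−2γx²) dx = (2j−1)!!/(4γ)^j · √(π/(2γ)), odd powers → 0; here √(π/(2γ)) = 1.0909.
State is unnormalized: ∫|Ψ|² dx = 0.85178, and ∫Ψ*·x⁴·Ψ dx = 0.64429, so ⟨x⁴⟩ = 0.64429 / 0.85178.
⟨x⁴⟩ = 0.75639.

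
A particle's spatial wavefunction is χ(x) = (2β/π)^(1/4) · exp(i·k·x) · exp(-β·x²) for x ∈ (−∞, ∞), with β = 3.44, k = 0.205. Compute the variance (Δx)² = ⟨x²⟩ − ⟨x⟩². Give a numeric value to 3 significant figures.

0.0727

Compute ⟨x⟩ and ⟨x²⟩ separately, then (Δx)² = ⟨x²⟩ − ⟨x⟩².
Gaussian moments: ∫x^(2j)·e^(−2βx²) dx = (2j−1)!!/(4β)^j · √(π/(2β)), odd powers integrate to 0; here √(π/(2β)) = 0.67574.
⟨x⟩ = 0.0000 and ⟨x²⟩ = 0.072674.
(Δx)² = 0.072674 − (0.0000)² = 0.072674.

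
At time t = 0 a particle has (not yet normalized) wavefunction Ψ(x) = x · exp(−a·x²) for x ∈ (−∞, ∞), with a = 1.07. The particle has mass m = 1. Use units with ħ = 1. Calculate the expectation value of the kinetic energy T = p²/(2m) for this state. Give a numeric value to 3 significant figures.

1.61

T = −(ħ²/2m) d²/dx², so ⟨T⟩ = −(ħ²/2m) ∫ Ψ*·Ψ'' dx / ∫|Ψ|² dx; with m = 1.
Expand each integrand as polynomial × e^(−2ax²) and use ∫x^(2j)·e^(−2ax²) dx = (2j−1)!!/(4a)^j · √(π/(2a)), odd powers → 0; here √(π/(2a)) = 1.2116. Differentiate with the product rule, d/dx e^(−ax²) = −2ax·e^(−ax²).
State is unnormalized: ∫|Ψ|² dx = 0.28309, and ∫Ψ*·(−ħ²/2m · Ψ'') dx = 0.45436, so ⟨T⟩ = 0.45436 / 0.28309.
⟨T⟩ = 1.6050.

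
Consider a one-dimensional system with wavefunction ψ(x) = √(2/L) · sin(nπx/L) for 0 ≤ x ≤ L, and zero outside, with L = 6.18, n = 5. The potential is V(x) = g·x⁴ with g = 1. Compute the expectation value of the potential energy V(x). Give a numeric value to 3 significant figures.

⟨V⟩ = ∫ V(x)·|ψ|² dx.
With sin²θ = (1 − cos2θ)/2 on 0 ≤ x ≤ L: ∫sin²(nπx/L) dx = L/2, ∫x·sin²(nπx/L) dx = L²/4, ∫x²·sin²(nπx/L) dx = L³·(1/6 − 1/(4n²π²)); higher powers xᵏ the same way, integrating xᵏ·cos(2nπx/L) by parts.
⟨V⟩ = 285.86.

286.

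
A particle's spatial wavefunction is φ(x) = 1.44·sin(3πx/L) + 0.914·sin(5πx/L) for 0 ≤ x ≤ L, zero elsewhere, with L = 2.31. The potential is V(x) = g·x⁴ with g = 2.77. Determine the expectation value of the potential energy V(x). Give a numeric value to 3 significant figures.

20.7

⟨V⟩ = ∫ V(x)·|φ|² dx / ∫|φ|² dx.
On 0 ≤ x ≤ L (j ≠ l): ∫sin²(jπx/L) dx = L/2, ∫sin(jπx/L)·sin(lπx/L) dx = 0; diagonal moments ∫x·sin²(jπx/L) dx = L²/4, ∫x²·sin²(jπx/L) dx = L³·(1/6 − 1/(4j²π²)); cross terms ∫x·sin(jπx/L)·sin(lπx/L) dx = 0 for j + l even and −4jlL²/(π²(j² − l²)²) for j + l odd, ∫x²·sin(jπx/L)·sin(lπx/L) dx = (−1)^(j+l)·4jlL³/(π²(j² − l²)²); higher powers the same way via product-to-sum and parts.
State is unnormalized: ∫|φ|² dx = 3.3599, and ∫φ*·V(x)·φ dx = 69.704, so ⟨V⟩ = 69.704 / 3.3599.
⟨V⟩ = 20.746.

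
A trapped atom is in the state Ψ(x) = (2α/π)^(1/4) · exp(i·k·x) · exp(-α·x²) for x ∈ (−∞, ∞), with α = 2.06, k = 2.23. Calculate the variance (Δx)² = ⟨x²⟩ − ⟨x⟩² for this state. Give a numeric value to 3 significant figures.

Compute ⟨x⟩ and ⟨x²⟩ separately, then (Δx)² = ⟨x²⟩ − ⟨x⟩².
Gaussian moments: ∫x^(2j)·e^(−2αx²) dx = (2j−1)!!/(4α)^j · √(π/(2α)), odd powers integrate to 0; here √(π/(2α)) = 0.87323.
⟨x⟩ = 0.0000 and ⟨x²⟩ = 0.12136.
(Δx)² = 0.12136 − (0.0000)² = 0.12136.

0.121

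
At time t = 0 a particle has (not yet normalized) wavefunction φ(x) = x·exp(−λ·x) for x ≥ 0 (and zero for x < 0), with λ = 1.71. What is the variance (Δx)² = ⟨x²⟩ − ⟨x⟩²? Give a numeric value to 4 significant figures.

0.2565

Compute ⟨x⟩ and ⟨x²⟩ separately, then (Δx)² = ⟨x²⟩ − ⟨x⟩².
Every integrand reduces to terms xʲ·e^(−2λx) on [0, ∞); use ∫₀^∞ xʲ·e^(−2λx) dx = j!/(2λ)^(j+1).
Normalization: ∫|φ|² dx = 0.049998.
⟨x⟩ = 0.87719 and ⟨x²⟩ = 1.0260.
(Δx)² = 1.0260 − (0.87719)² = 0.25649.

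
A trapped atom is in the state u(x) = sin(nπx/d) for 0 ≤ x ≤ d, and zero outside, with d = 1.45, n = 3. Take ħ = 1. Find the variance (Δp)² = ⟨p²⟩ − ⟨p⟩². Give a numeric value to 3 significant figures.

Compute ⟨p⟩ and ⟨p²⟩ separately; (Δp)² = ⟨p²⟩ − ⟨p⟩².
d/dx sin(nπx/d) = (nπ/d)·cos(nπx/d) and d²/dx² sin(nπx/d) = −(nπ/d)²·sin(nπx/d); on 0 ≤ x ≤ d, ∫sin²(nπx/d) dx = d/2 and ∫sin(nπx/d)·cos(nπx/d) dx = 0.
Normalization: ∫|u|² dx = 0.72500.
⟨p⟩ = 0.0000 and ⟨p²⟩ = 42.248.
(Δp)² = 42.248 − (0.0000)² = 42.248.

42.2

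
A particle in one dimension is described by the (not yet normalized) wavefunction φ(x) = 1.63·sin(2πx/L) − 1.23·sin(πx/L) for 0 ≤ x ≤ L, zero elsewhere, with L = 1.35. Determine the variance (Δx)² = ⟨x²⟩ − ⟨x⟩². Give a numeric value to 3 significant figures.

0.0490

Compute ⟨x⟩ and ⟨x²⟩ separately, then (Δx)² = ⟨x²⟩ − ⟨x⟩².
On 0 ≤ x ≤ L (j ≠ l): ∫sin²(jπx/L) dx = L/2, ∫sin(jπx/L)·sin(lπx/L) dx = 0; diagonal moments ∫x·sin²(jπx/L) dx = L²/4, ∫x²·sin²(jπx/L) dx = L³·(1/6 − 1/(4j²π²)); cross terms ∫x·sin(jπx/L)·sin(lπx/L) dx = 0 for j + l even and −4jlL²/(π²(j² − l²)²) for j + l odd, ∫x²·sin(jπx/L)·sin(lπx/L) dx = (−1)^(j+l)·4jlL³/(π²(j² − l²)²); higher powers the same way via product-to-sum and parts.
Normalization: ∫|φ|² dx = 2.8146.
⟨x⟩ = 0.90884 and ⟨x²⟩ = 0.87498.
(Δx)² = 0.87498 − (0.90884)² = 0.048987.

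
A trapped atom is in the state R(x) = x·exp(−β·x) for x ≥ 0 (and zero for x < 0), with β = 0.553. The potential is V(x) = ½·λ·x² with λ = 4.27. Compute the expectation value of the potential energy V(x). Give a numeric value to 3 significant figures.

20.9

⟨V⟩ = ∫ V(x)·|R|² dx / ∫|R|² dx.
Every integrand reduces to terms xʲ·e^(−2βx) on [0, ∞); use ∫₀^∞ xʲ·e^(−2βx) dx = j!/(2β)^(j+1).
State is unnormalized: ∫|R|² dx = 1.4783, and ∫R*·V(x)·R dx = 30.962, so ⟨V⟩ = 30.962 / 1.4783.
⟨V⟩ = 20.944.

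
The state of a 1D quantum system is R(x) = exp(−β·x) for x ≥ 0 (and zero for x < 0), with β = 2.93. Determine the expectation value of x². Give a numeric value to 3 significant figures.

0.0582

⟨x²⟩ = ∫ x²·|R|² dx / ∫|R|² dx (integrals over the domain).
Every integrand reduces to terms xʲ·e^(−2βx) on [0, ∞); use ∫₀^∞ xʲ·e^(−2βx) dx = j!/(2β)^(j+1).
State is unnormalized: ∫|R|² dx = 0.17065, and ∫R*·x²·R dx = 0.0099389, so ⟨x²⟩ = 0.0099389 / 0.17065.
⟨x²⟩ = 0.058242.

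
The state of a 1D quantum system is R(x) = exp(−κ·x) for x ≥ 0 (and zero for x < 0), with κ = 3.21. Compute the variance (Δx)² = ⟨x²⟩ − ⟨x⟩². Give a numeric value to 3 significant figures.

Compute ⟨x⟩ and ⟨x²⟩ separately, then (Δx)² = ⟨x²⟩ − ⟨x⟩².
Every integrand reduces to terms xʲ·e^(−2κx) on [0, ∞); use ∫₀^∞ xʲ·e^(−2κx) dx = j!/(2κ)^(j+1).
Normalization: ∫|R|² dx = 0.15576.
⟨x⟩ = 0.15576 and ⟨x²⟩ = 0.048524.
(Δx)² = 0.048524 − (0.15576)² = 0.024262.

0.0243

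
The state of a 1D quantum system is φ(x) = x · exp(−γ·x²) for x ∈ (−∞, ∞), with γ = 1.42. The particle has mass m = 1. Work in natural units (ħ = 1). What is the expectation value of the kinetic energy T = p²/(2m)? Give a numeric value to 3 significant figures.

T = −(ħ²/2m) d²/dx², so ⟨T⟩ = −(ħ²/2m) ∫ φ*·φ'' dx / ∫|φ|² dx; with m = 1.
Expand each integrand as polynomial × e^(−2γx²) and use ∫x^(2j)·e^(−2γx²) dx = (2j−1)!!/(4γ)^j · √(π/(2γ)), odd powers → 0; here √(π/(2γ)) = 1.0518. Differentiate with the product rule, d/dx e^(−γx²) = −2γx·e^(−γx²).
State is unnormalized: ∫|φ|² dx = 0.18517, and ∫φ*·(−ħ²/2m · φ'') dx = 0.39441, so ⟨T⟩ = 0.39441 / 0.18517.
⟨T⟩ = 2.1300.

2.13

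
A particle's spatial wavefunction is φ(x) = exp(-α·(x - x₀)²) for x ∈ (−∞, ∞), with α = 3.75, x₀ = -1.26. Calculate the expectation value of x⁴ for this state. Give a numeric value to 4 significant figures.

⟨x⁴⟩ = ∫ x⁴·|φ|² dx / ∫|φ|² dx (integrals over the domain).
Gaussian moments (u = x − x₀): ∫u^(2j)·e^(−2αu²) du = (2j−1)!!/(4α)^j · √(π/(2α)), odd powers integrate to 0; here √(π/(2α)) = 0.64721.
State is unnormalized: ∫|φ|² dx = 0.64721, and ∫φ*·x⁴·φ dx = 2.0509, so ⟨x⁴⟩ = 2.0509 / 0.64721.
⟨x⁴⟩ = 3.1688.

3.169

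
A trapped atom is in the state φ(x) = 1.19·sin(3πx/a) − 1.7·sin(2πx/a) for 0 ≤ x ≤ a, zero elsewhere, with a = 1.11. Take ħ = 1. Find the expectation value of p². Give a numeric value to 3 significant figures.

45.2

p² φ = −ħ² d²φ/dx²; ⟨p²⟩ = −ħ² ∫ φ*·φ'' dx / ∫|φ|² dx.
d²/dx² sin(jπx/a) = −(jπ/a)²·sin(jπx/a); on 0 ≤ x ≤ a, ∫sin²(jπx/a) dx = a/2 and ∫sin(jπx/a)·sin(lπx/a) dx = 0 for j ≠ l, so only diagonal terms survive in ∫|φ|² and ∫φ·φ″; ∫φ·φ′ dx = [φ²/2] between the walls = 0.
State is unnormalized: ∫|φ|² dx = 2.3899, and ∫φ*·(−ħ² φ'') dx = 108.05, so ⟨p²⟩ = 108.05 / 2.3899.
⟨p²⟩ = 45.213.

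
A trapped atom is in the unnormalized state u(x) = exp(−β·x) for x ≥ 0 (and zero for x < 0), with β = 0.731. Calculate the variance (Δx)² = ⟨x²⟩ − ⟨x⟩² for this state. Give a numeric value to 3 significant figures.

Compute ⟨x⟩ and ⟨x²⟩ separately, then (Δx)² = ⟨x²⟩ − ⟨x⟩².
Every integrand reduces to terms xʲ·e^(−2βx) on [0, ∞); use ∫₀^∞ xʲ·e^(−2βx) dx = j!/(2β)^(j+1).
Normalization: ∫|u|² dx = 0.68399.
⟨x⟩ = 0.68399 and ⟨x²⟩ = 0.93570.
(Δx)² = 0.93570 − (0.68399)² = 0.46785.

0.468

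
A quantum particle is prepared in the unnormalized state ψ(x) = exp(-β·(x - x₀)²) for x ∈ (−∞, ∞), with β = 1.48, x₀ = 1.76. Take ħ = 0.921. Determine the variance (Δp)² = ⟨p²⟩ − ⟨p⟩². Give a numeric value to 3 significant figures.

Compute ⟨p⟩ and ⟨p²⟩ separately; (Δp)² = ⟨p²⟩ − ⟨p⟩².
Gaussian moments (u = x − x₀): ∫u^(2j)·e^(−2βu²) du = (2j−1)!!/(4β)^j · √(π/(2β)), odd powers integrate to 0; here √(π/(2β)) = 1.0302. Derivatives: d/dx e^(−βu²) = −2βu·e^(−βu²), d²/dx² e^(−βu²) = (4β²u² − 2β)·e^(−βu²).
Normalization: ∫|ψ|² dx = 1.0302.
⟨p⟩ = 0.0000 and ⟨p²⟩ = 1.2554.
(Δp)² = 1.2554 − (0.0000)² = 1.2554.

1.26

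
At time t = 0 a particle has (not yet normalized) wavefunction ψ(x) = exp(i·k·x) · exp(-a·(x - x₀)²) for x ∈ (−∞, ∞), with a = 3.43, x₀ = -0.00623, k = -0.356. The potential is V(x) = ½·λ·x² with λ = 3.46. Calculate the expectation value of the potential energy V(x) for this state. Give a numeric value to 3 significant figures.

0.126

⟨V⟩ = ∫ V(x)·|ψ|² dx / ∫|ψ|² dx.
Gaussian moments (u = x − x₀): ∫u^(2j)·e^(−2au²) du = (2j−1)!!/(4a)^j · √(π/(2a)), odd powers integrate to 0; here √(π/(2a)) = 0.67673.
State is unnormalized: ∫|ψ|² dx = 0.67673, and ∫ψ*·V(x)·ψ dx = 0.085376, so ⟨V⟩ = 0.085376 / 0.67673.
⟨V⟩ = 0.12616.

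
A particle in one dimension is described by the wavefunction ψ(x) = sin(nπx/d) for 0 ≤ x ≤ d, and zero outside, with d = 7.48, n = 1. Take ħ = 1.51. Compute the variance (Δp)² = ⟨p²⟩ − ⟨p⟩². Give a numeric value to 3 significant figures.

0.402

Compute ⟨p⟩ and ⟨p²⟩ separately; (Δp)² = ⟨p²⟩ − ⟨p⟩².
d/dx sin(nπx/d) = (nπ/d)·cos(nπx/d) and d²/dx² sin(nπx/d) = −(nπ/d)²·sin(nπx/d); on 0 ≤ x ≤ d, ∫sin²(nπx/d) dx = d/2 and ∫sin(nπx/d)·cos(nπx/d) dx = 0.
Normalization: ∫|ψ|² dx = 3.7400.
⟨p⟩ = 0.0000 and ⟨p²⟩ = 0.40221.
(Δp)² = 0.40221 − (0.0000)² = 0.40221.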